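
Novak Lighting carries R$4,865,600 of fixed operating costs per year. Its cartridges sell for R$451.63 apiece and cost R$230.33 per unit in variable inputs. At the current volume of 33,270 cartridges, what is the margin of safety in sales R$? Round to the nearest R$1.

R$5,095,993

Contribution margin per unit = R$451.63 − R$230.33 = R$221.30. Break-even units = R$4,865,600 ÷ R$221.30 = 21,986.44; break-even revenue = 21,986.44 × R$451.63 = R$9,929,737.59.
Actual sales revenue = 33,270 × R$451.63 = R$15,025,730.10.
Margin of safety = R$15,025,730.10 − R$9,929,737.59 = R$5,095,993.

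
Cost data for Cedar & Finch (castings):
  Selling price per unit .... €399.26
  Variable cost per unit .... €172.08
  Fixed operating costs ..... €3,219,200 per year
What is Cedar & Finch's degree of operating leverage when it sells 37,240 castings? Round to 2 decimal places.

1.61

Total contribution margin = 37,240 × €227.18 = €8,460,183.20.
EBIT = €8,460,183.20 − €3,219,200 = €5,240,983.20.
Degree of operating leverage = €8,460,183.20 / €5,240,983.20 = 1.6142.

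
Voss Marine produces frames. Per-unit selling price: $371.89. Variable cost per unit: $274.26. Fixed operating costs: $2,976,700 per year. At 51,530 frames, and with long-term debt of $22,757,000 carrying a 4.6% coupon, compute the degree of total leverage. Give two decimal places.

At 51,530 units, contribution = 51,530 × $97.63 = $5,030,873.90.
Subtracting fixed costs: EBIT = $5,030,873.90 − $2,976,700 = $2,054,173.90. Interest = $1,046,822.00, so EBIT − I = $1,007,351.90.
Degree of total leverage = total CM / (EBIT − interest) = $5,030,873.90 / $1,007,351.90 = 4.9942.

4.99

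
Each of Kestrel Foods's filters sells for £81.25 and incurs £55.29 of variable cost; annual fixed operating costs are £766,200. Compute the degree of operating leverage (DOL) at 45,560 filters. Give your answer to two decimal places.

2.84

Contribution at this volume is 45,560 × £25.96 = £1,182,737.60.
Subtracting fixed costs: EBIT = £1,182,737.60 − £766,200 = £416,537.60.
Degree of operating leverage = £1,182,737.60 / £416,537.60 = 2.8394.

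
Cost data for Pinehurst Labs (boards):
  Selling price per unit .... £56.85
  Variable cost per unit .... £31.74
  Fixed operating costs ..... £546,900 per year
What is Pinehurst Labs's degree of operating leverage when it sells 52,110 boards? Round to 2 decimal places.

At 52,110 units, contribution = 52,110 × £25.11 = £1,308,482.10.
Subtracting fixed costs: EBIT = £1,308,482.10 − £546,900 = £761,582.10.
Degree of operating leverage = £1,308,482.10 / £761,582.10 = 1.7181.

1.72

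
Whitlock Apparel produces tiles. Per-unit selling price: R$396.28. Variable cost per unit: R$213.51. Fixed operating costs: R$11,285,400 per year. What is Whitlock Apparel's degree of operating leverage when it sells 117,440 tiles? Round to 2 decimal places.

At 117,440 units, contribution = 117,440 × R$182.77 = R$21,464,508.80.
EBIT = R$21,464,508.80 − R$11,285,400 = R$10,179,108.80.
Degree of operating leverage = R$21,464,508.80 / R$10,179,108.80 = 2.1087.

2.11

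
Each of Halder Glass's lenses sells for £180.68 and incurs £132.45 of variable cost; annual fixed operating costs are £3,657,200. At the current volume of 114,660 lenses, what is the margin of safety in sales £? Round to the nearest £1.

Each unit contributes £180.68 − £132.45 = £48.23. Break-even units = £3,657,200 ÷ £48.23 = 75,828.32; break-even revenue = 75,828.32 × £180.68 = £13,700,661.33.
Current sales = 114,660 × £180.68 = £20,716,768.80.
Margin of safety = £20,716,768.80 − £13,700,661.33 = £7,016,107.

£7,016,107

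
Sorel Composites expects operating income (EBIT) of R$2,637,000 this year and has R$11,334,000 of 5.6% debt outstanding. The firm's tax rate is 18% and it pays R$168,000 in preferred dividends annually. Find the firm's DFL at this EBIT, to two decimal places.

Annual interest charges come to R$634,704.00.
Pre-tax preferred-dividend burden = R$168,000 ÷ (1 − 0.18) = R$204,878.05.
DFL = EBIT ÷ [EBIT − I − D_p/(1−t)] = R$2,637,000 ÷ [R$2,637,000 − R$634,704.00 − R$204,878.05] = R$2,637,000 ÷ R$1,797,417.95 = 1.4671.

1.47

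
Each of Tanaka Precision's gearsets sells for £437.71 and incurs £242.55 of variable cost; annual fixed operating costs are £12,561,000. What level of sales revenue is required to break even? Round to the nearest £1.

Contribution margin per unit = £437.71 − £242.55 = £195.16, a CM ratio of £195.16 ÷ £437.71 = 0.4459.
Break-even revenue = fixed costs × price ÷ CM = £12,561,000 × £437.71 ÷ £195.16 = £28,172,142.

£28,172,142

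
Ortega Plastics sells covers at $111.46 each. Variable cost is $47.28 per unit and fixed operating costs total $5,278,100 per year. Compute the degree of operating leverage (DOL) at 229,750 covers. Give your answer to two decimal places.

1.56

Contribution at this volume is 229,750 × $64.18 = $14,745,355.00.
EBIT = $14,745,355.00 − $5,278,100 = $9,467,255.00.
Degree of operating leverage = $14,745,355.00 / $9,467,255.00 = 1.5575.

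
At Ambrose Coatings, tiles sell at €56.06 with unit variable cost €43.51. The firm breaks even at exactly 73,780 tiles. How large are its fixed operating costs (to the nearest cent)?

Contribution margin per unit = €56.06 − €43.51 = €12.55.
Since BE = FC / CM, FC = 73,780 × €12.55 = €925,939.00.

€925,939.00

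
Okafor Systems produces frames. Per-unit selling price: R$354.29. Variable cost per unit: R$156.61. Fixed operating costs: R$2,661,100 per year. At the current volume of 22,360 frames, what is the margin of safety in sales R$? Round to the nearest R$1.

Contribution margin per unit = R$354.29 − R$156.61 = R$197.68. Break-even units = R$2,661,100 ÷ R$197.68 = 13,461.66; break-even revenue = 13,461.66 × R$354.29 = R$4,769,329.82.
Current sales = 22,360 × R$354.29 = R$7,921,924.40.
Margin of safety = R$7,921,924.40 − R$4,769,329.82 = R$3,152,595.

R$3,152,595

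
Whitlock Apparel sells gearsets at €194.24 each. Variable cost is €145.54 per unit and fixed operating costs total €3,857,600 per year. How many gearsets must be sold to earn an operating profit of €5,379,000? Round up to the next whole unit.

189,664 gearsets

Contribution margin per unit = €194.24 − €145.54 = €48.70.
Required volume = (fixed costs + target profit) ÷ CM = (€3,857,600 + €5,379,000) ÷ €48.70 = 189,663.24, so 189,664 gearsets.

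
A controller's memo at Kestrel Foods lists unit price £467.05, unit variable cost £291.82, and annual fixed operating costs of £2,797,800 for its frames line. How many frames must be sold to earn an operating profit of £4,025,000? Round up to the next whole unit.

38,937 frames

Each unit contributes £467.05 − £291.82 = £175.23.
Required volume = (fixed costs + target profit) ÷ CM = (£2,797,800 + £4,025,000) ÷ £175.23 = 38,936.26, so 38,937 frames.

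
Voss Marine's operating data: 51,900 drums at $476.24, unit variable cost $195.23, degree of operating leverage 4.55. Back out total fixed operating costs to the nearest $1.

$11,379,052

Total contribution margin = 51,900 × $281.01 = $14,584,419.00.
Since DOL = CM ÷ EBIT, EBIT = $14,584,419.00 ÷ 4.55 = $3,205,366.81.
Fixed costs = CM − EBIT = $14,584,419.00 − $3,205,366.81 = $11,379,052.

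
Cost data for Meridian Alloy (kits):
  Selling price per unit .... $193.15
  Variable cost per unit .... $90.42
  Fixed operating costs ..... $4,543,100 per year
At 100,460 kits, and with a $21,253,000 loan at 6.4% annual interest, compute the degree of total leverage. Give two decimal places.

2.34

Total contribution margin = 100,460 × $102.73 = $10,320,255.80.
Subtracting fixed costs: EBIT = $10,320,255.80 − $4,543,100 = $5,777,155.80. Interest = $1,360,192.00.
DOL = $10,320,255.80 ÷ $5,777,155.80 = 1.7864; DFL = $5,777,155.80 ÷ $4,416,963.80 = 1.3079.
Combined leverage = 1.7864 × 1.3079 = 2.3364.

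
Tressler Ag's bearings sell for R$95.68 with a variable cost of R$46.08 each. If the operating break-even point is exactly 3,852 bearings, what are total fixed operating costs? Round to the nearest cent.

R$191,059.20

Each unit contributes R$95.68 − R$46.08 = R$49.60.
Fixed costs = break-even units × CM = 3,852 × R$49.60 = R$191,059.20.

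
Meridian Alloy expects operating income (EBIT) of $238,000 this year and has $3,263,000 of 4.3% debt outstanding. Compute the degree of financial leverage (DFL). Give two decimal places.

2.44

Annual interest charges come to $140,309.00.
DFL = EBIT ÷ (EBIT − I) = $238,000 ÷ ($238,000 − $140,309.00) = $238,000 ÷ $97,691.00 = 2.4363.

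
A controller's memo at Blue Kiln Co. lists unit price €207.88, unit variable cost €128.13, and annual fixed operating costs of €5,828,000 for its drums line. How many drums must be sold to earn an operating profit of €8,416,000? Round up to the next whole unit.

Unit CM = price − variable cost = €207.88 − €128.13 = €79.75.
Units = (FC + target) / CM = (€5,828,000 + €8,416,000) / €79.75 = 178,608.15, so 178,609 drums.

178,609 drums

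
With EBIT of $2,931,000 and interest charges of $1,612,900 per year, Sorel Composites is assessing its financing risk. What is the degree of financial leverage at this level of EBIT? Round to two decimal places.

2.22

Interest = $1,612,900.00.
Degree of financial leverage = EBIT / (EBIT − interest) = $2,931,000 / $1,318,100.00 = 2.2237.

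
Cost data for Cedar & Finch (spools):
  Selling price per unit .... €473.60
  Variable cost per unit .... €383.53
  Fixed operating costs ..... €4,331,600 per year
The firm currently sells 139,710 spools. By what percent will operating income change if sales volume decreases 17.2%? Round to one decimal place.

-26.2%

At 139,710 units, contribution = 139,710 × €90.07 = €12,583,679.70.
EBIT = €12,583,679.70 − €4,331,600 = €8,252,079.70.
DOL = contribution ÷ EBIT = €12,583,679.70 ÷ €8,252,079.70 = 1.5249.
So EBIT moves 1.5249 × (-17.2%) = -26.2%.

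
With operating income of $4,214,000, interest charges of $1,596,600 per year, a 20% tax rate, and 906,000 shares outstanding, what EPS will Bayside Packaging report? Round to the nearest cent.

$2.31

Pre-tax income = $4,214,000 − $1,596,600.00 = $2,617,400.00.
After tax at 20%: net income = $2,617,400.00 × 0.80 = $2,093,920.00.
Per share: $2,093,920.00 / 906,000 shares = $2.31.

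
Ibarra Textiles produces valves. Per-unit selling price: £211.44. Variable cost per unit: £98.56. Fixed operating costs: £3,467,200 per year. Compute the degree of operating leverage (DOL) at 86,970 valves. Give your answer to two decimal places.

1.55

Contribution at this volume is 86,970 × £112.88 = £9,817,173.60.
EBIT = £9,817,173.60 − £3,467,200 = £6,349,973.60.
So DOL = total CM / EBIT = £9,817,173.60 / £6,349,973.60 = 1.5460.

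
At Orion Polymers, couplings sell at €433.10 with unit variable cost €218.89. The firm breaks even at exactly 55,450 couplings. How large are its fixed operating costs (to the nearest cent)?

Each unit contributes €433.10 − €218.89 = €214.21.
Fixed costs = break-even units × CM = 55,450 × €214.21 = €11,877,944.50.

€11,877,944.50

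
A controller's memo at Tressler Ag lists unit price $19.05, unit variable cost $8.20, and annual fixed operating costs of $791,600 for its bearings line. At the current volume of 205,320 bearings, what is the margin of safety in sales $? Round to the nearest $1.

Each unit contributes $19.05 − $8.20 = $10.85. Break-even units = $791,600 ÷ $10.85 = 72,958.53; break-even revenue = 72,958.53 × $19.05 = $1,389,859.91.
Actual sales revenue = 205,320 × $19.05 = $3,911,346.00.
Margin of safety = $3,911,346.00 − $1,389,859.91 = $2,521,486.

$2,521,486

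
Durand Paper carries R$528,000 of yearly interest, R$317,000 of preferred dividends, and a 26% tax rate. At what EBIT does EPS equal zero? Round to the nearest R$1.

Preferred dividends are paid after tax, so their pre-tax equivalent is R$317,000 ÷ (1 − 0.26) = R$428,378.38.
Financial break-even EBIT = interest + D_p ÷ (1 − t) = R$528,000 + R$428,378.38 = R$956,378.38.

R$956,378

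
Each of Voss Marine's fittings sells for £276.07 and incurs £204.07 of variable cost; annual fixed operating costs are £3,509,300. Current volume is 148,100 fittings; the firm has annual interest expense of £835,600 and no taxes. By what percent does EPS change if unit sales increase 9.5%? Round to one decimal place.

+16.0%

Contribution at this volume is 148,100 × £72.00 = £10,663,200.00.
Operating income = contribution − fixed costs = £10,663,200.00 − £3,509,300 = £7,153,900.00.
After interest of £835,600.00, pre-tax earnings = £6,318,300.00.
Degree of combined leverage = contribution ÷ (EBIT − I) = £10,663,200.00 ÷ £6,318,300.00 = 1.6877.
EPS therefore changes by 1.6877 × (+9.5%) = +16.0%.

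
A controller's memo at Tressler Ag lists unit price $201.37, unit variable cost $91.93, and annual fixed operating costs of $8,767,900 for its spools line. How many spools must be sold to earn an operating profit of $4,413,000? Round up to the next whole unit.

Each unit contributes $201.37 − $91.93 = $109.44.
Required volume = (fixed costs + target profit) ÷ CM = ($8,767,900 + $4,413,000) ÷ $109.44 = 120,439.51, so 120,440 spools.

120,440 spools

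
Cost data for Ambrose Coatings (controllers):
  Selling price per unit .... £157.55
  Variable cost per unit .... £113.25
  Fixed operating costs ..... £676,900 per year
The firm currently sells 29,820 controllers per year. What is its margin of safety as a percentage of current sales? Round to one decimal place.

Contribution margin per unit = £157.55 − £113.25 = £44.30. Break-even units = £676,900 ÷ £44.30 = 15,279.91; break-even revenue = 15,279.91 × £157.55 = £2,407,349.77.
Actual sales revenue = 29,820 × £157.55 = £4,698,141.00.
Margin of safety = (£4,698,141.00 − £2,407,349.77) ÷ £4,698,141.00 = 48.8%.

48.8%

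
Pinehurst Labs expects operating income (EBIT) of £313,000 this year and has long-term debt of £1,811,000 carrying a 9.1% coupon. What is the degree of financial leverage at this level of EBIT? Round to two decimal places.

Interest = £164,801.00.
DFL = EBIT ÷ (EBIT − I) = £313,000 ÷ (£313,000 − £164,801.00) = £313,000 ÷ £148,199.00 = 2.1120.

2.11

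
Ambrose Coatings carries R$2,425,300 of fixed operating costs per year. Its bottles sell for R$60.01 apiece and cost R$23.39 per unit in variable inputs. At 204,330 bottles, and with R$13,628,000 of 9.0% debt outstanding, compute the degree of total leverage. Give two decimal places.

Contribution at this volume is 204,330 × R$36.62 = R$7,482,564.60.
EBIT = R$7,482,564.60 − R$2,425,300 = R$5,057,264.60. Interest = R$1,226,520.00, so EBIT − I = R$3,830,744.60.
DCL = contribution ÷ (EBIT − I) = R$7,482,564.60 ÷ R$3,830,744.60 = 1.9533.

1.95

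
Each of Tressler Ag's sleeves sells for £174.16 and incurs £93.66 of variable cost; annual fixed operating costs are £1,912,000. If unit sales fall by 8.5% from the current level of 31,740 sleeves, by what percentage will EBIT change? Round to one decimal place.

-33.8%

At 31,740 units, contribution = 31,740 × £80.50 = £2,555,070.00.
EBIT = £2,555,070.00 − £1,912,000 = £643,070.00.
Degree of operating leverage = £2,555,070.00 / £643,070.00 = 3.9732.
%ΔEBIT = DOL × %ΔSales = 3.9732 × -8.5% = -33.8%.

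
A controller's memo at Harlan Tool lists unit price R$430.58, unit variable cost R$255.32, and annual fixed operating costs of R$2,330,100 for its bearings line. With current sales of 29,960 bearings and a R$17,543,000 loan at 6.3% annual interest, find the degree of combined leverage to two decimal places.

2.89

Contribution at this volume is 29,960 × R$175.26 = R$5,250,789.60.
EBIT = R$5,250,789.60 − R$2,330,100 = R$2,920,689.60. Interest = R$1,105,209.00, so EBIT − I = R$1,815,480.60.
Degree of total leverage = total CM / (EBIT − interest) = R$5,250,789.60 / R$1,815,480.60 = 2.8922.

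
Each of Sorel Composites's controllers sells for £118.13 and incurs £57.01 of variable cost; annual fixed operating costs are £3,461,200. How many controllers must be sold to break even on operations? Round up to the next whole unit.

56,630 controllers

Contribution margin per unit = £118.13 − £57.01 = £61.12.
Units to break even: £3,461,200 ÷ £61.12 = 56,629.58, rounded up to 56,630.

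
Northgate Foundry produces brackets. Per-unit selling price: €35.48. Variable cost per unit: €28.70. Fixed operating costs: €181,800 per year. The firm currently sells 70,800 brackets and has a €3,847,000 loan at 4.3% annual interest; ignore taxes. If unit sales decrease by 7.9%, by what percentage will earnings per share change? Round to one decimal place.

Total contribution margin = 70,800 × €6.78 = €480,024.00.
EBIT = €480,024.00 − €181,800 = €298,224.00.
Interest = €165,421.00, so EBIT − I = €132,803.00.
Degree of combined leverage = contribution ÷ (EBIT − I) = €480,024.00 ÷ €132,803.00 = 3.6146.
EPS therefore changes by 3.6146 × (-7.9%) = -28.6%.

-28.6%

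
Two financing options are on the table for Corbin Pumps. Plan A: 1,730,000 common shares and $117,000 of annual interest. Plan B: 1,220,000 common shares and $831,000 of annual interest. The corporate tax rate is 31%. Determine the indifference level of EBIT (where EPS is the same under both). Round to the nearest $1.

$2,539,000

At indifference, (EBIT − 117,000)(1 − t)/1,730,000 = (EBIT − 831,000)(1 − t)/1,220,000.
The (1 − t) factor cancels: (EBIT − 117,000) × 1,220,000 = (EBIT − 831,000) × 1,730,000.
Solving, EBIT = (831,000·1,730,000 − 117,000·1,220,000) / (1,730,000 − 1,220,000) = 1,294,890,000,000 / 510,000 = 2,539,000.00.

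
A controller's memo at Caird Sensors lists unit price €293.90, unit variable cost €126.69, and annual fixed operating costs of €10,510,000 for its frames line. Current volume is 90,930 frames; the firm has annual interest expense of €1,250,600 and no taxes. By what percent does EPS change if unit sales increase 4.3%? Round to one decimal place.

+19.0%

At 90,930 units, contribution = 90,930 × €167.21 = €15,204,405.30.
Subtracting fixed costs: EBIT = €15,204,405.30 − €10,510,000 = €4,694,405.30.
Interest = €1,250,600.00, so EBIT − I = €3,443,805.30.
Degree of combined leverage = contribution ÷ (EBIT − I) = €15,204,405.30 ÷ €3,443,805.30 = 4.4150.
%ΔEPS = DCL × %ΔSales = 4.4150 × +4.3% = +19.0%.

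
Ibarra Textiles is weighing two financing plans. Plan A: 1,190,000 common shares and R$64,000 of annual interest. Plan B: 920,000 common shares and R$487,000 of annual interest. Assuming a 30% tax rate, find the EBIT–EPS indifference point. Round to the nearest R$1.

At indifference, (EBIT − 64,000)(1 − t)/1,190,000 = (EBIT − 487,000)(1 − t)/920,000.
Cancelling (1 − t) and cross-multiplying: 920,000·(EBIT − 64,000) = 1,190,000·(EBIT − 487,000).
Solving, EBIT = (487,000·1,190,000 − 64,000·920,000) / (1,190,000 − 920,000) = 520,650,000,000 / 270,000 = 1,928,333.33.

R$1,928,333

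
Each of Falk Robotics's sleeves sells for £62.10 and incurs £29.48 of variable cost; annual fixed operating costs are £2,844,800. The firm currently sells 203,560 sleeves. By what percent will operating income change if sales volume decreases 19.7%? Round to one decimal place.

-34.5%

Contribution at this volume is 203,560 × £32.62 = £6,640,127.20.
Operating income = contribution − fixed costs = £6,640,127.20 − £2,844,800 = £3,795,327.20.
So DOL = total CM / EBIT = £6,640,127.20 / £3,795,327.20 = 1.7496.
%ΔEBIT = DOL × %ΔSales = 1.7496 × -19.7% = -34.5%.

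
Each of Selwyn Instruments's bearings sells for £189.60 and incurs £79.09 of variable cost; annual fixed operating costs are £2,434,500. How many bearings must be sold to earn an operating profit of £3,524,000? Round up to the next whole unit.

Contribution margin per unit = £189.60 − £79.09 = £110.51.
Required volume = (fixed costs + target profit) ÷ CM = (£2,434,500 + £3,524,000) ÷ £110.51 = 53,918.20, so 53,919 bearings.

53,919 bearings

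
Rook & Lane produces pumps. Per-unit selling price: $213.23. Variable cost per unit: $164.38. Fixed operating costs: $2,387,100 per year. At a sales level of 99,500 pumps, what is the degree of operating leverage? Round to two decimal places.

1.97

Total contribution margin = 99,500 × $48.85 = $4,860,575.00.
EBIT = $4,860,575.00 − $2,387,100 = $2,473,475.00.
Degree of operating leverage = $4,860,575.00 / $2,473,475.00 = 1.9651.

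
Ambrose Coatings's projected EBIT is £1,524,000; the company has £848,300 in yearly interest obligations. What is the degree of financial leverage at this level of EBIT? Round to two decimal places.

Interest = £848,300.00.
Degree of financial leverage = EBIT / (EBIT − interest) = £1,524,000 / £675,700.00 = 2.2554.

2.26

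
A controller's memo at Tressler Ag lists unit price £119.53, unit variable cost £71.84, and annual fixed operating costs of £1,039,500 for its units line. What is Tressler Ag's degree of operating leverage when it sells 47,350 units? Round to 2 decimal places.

1.85

At 47,350 units, contribution = 47,350 × £47.69 = £2,258,121.50.
EBIT = £2,258,121.50 − £1,039,500 = £1,218,621.50.
So DOL = total CM / EBIT = £2,258,121.50 / £1,218,621.50 = 1.8530.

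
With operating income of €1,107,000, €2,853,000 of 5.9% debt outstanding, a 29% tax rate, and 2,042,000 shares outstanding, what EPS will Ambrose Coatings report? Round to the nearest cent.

Interest = €168,327.00, so EBT = €1,107,000 − €168,327.00 = €938,673.00.
Net income = €938,673.00 × (1 − 0.29) = €666,457.83.
Per share: €666,457.83 / 2,042,000 shares = €0.33.

€0.33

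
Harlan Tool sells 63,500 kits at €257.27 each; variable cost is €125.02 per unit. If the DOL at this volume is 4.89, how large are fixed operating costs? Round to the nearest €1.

€6,680,518

Contribution at this volume is 63,500 × €132.25 = €8,397,875.00.
DOL = contribution / EBIT, so EBIT = €8,397,875.00 / 4.89 = €1,717,356.85.
And FC = contribution − EBIT = €8,397,875.00 − €1,717,356.85 = €6,680,518.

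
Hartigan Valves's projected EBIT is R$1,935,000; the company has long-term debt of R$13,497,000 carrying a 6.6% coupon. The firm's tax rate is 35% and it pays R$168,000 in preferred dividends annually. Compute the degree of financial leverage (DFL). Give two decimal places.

2.46

Interest = R$890,802.00.
Pre-tax preferred-dividend burden = R$168,000 ÷ (1 − 0.35) = R$258,461.54.
DFL = EBIT ÷ [EBIT − I − D_p/(1−t)] = R$1,935,000 ÷ [R$1,935,000 − R$890,802.00 − R$258,461.54] = R$1,935,000 ÷ R$785,736.46 = 2.4627.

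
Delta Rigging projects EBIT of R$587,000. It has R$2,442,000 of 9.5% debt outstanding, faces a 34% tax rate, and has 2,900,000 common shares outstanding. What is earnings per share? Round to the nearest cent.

Pre-tax income = R$587,000 − R$231,990.00 = R$355,010.00.
After tax at 34%: net income = R$355,010.00 × 0.66 = R$234,306.60.
Per share: R$234,306.60 / 2,900,000 shares = R$0.08.

R$0.08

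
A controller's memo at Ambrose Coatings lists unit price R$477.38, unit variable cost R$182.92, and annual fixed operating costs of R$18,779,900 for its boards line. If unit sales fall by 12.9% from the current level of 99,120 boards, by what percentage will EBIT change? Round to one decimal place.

At 99,120 units, contribution = 99,120 × R$294.46 = R$29,186,875.20.
Operating income = contribution − fixed costs = R$29,186,875.20 − R$18,779,900 = R$10,406,975.20.
Degree of operating leverage = R$29,186,875.20 / R$10,406,975.20 = 2.8045.
%ΔEBIT = DOL × %ΔSales = 2.8045 × -12.9% = -36.2%.

-36.2%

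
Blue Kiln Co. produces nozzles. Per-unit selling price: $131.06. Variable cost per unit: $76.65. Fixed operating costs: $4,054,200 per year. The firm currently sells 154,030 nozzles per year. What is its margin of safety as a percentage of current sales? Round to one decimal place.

Contribution margin per unit = $131.06 − $76.65 = $54.41. Break-even units = $4,054,200 ÷ $54.41 = 74,512.04; break-even revenue = 74,512.04 × $131.06 = $9,765,547.73.
Current sales = 154,030 × $131.06 = $20,187,171.80.
Margin of safety = ($20,187,171.80 − $9,765,547.73) ÷ $20,187,171.80 = 51.6%.

51.6%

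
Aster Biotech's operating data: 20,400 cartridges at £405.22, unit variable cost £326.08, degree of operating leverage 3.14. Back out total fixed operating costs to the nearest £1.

£1,100,298

At 20,400 units, contribution = 20,400 × £79.14 = £1,614,456.00.
Since DOL = CM ÷ EBIT, EBIT = £1,614,456.00 ÷ 3.14 = £514,157.96.
And FC = contribution − EBIT = £1,614,456.00 − £514,157.96 = £1,100,298.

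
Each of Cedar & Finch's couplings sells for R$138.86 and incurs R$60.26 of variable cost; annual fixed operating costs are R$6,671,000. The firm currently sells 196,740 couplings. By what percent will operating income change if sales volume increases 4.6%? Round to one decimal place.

At 196,740 units, contribution = 196,740 × R$78.60 = R$15,463,764.00.
Subtracting fixed costs: EBIT = R$15,463,764.00 − R$6,671,000 = R$8,792,764.00.
DOL = contribution ÷ EBIT = R$15,463,764.00 ÷ R$8,792,764.00 = 1.7587.
Operating income changes by 1.7587 × +4.6% = +8.1%.

+8.1%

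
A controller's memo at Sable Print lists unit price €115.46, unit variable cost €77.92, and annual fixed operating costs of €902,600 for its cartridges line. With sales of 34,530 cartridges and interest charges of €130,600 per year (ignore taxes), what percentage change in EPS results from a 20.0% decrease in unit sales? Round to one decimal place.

Contribution at this volume is 34,530 × €37.54 = €1,296,256.20.
Subtracting fixed costs: EBIT = €1,296,256.20 − €902,600 = €393,656.20.
Interest = €130,600.00, so EBIT − I = €263,056.20.
Degree of combined leverage = contribution ÷ (EBIT − I) = €1,296,256.20 ÷ €263,056.20 = 4.9277.
%ΔEPS = DCL × %ΔSales = 4.9277 × -20.0% = -98.6%.

-98.6%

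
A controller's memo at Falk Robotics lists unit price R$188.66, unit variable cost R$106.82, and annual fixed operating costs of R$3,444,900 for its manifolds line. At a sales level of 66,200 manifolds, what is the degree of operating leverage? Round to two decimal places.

Contribution at this volume is 66,200 × R$81.84 = R$5,417,808.00.
EBIT = R$5,417,808.00 − R$3,444,900 = R$1,972,908.00.
So DOL = total CM / EBIT = R$5,417,808.00 / R$1,972,908.00 = 2.7461.

2.75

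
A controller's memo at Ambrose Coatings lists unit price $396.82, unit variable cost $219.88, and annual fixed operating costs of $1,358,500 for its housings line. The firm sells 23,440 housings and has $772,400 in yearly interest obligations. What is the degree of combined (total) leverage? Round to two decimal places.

2.06

Contribution at this volume is 23,440 × $176.94 = $4,147,473.60.
EBIT = $4,147,473.60 − $1,358,500 = $2,788,973.60. Interest = $772,400.00.
DOL = $4,147,473.60 ÷ $2,788,973.60 = 1.4871; DFL = $2,788,973.60 ÷ $2,016,573.60 = 1.3830.
Combined leverage = 1.4871 × 1.3830 = 2.0567.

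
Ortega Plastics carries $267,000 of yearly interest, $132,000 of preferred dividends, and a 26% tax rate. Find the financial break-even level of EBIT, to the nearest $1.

$445,378

Grossing the preferred dividend up to pre-tax terms: $132,000 / (1 − 0.26) = $178,378.38.
EPS = 0 when EBIT covers interest plus the pre-tax preferred burden: $267,000 + $178,378.38 = $445,378.38.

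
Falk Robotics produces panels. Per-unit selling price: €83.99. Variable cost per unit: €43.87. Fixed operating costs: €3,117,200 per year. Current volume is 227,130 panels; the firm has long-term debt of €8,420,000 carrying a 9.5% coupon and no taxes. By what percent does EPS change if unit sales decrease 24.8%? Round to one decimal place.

At 227,130 units, contribution = 227,130 × €40.12 = €9,112,455.60.
Operating income = contribution − fixed costs = €9,112,455.60 − €3,117,200 = €5,995,255.60.
Interest = €799,900.00, so EBIT − I = €5,195,355.60.
Degree of combined leverage = contribution ÷ (EBIT − I) = €9,112,455.60 ÷ €5,195,355.60 = 1.7540.
EPS therefore changes by 1.7540 × (-24.8%) = -43.5%.

-43.5%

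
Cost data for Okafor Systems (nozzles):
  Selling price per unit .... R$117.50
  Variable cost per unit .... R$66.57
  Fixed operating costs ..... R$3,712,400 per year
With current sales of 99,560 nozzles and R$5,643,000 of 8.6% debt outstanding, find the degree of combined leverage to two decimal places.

Total contribution margin = 99,560 × R$50.93 = R$5,070,590.80.
EBIT = R$5,070,590.80 − R$3,712,400 = R$1,358,190.80. Interest = R$485,298.00.
DOL = R$5,070,590.80 ÷ R$1,358,190.80 = 3.7333; DFL = R$1,358,190.80 ÷ R$872,892.80 = 1.5560.
DCL = DOL × DFL = 3.7333 × 1.5560 = 5.8090.

5.81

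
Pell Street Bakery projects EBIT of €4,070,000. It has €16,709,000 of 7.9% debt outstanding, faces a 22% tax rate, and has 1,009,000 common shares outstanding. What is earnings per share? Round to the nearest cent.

Interest = €1,320,011.00, so EBT = €4,070,000 − €1,320,011.00 = €2,749,989.00.
Net income = €2,749,989.00 × (1 − 0.22) = €2,144,991.42.
Per share: €2,144,991.42 / 1,009,000 shares = €2.13.

€2.13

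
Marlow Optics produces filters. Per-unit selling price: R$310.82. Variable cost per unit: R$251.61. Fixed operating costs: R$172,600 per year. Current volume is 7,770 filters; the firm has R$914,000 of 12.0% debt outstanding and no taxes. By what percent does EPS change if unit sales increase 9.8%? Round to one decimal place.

+25.4%

At 7,770 units, contribution = 7,770 × R$59.21 = R$460,061.70.
Subtracting fixed costs: EBIT = R$460,061.70 − R$172,600 = R$287,461.70.
Interest = R$109,680.00, so EBIT − I = R$177,781.70.
Degree of combined leverage = contribution ÷ (EBIT − I) = R$460,061.70 ÷ R$177,781.70 = 2.5878.
%ΔEPS = DCL × %ΔSales = 2.5878 × +9.8% = +25.4%.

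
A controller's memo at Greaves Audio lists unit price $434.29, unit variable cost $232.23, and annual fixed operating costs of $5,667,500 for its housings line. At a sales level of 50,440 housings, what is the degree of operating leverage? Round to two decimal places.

2.25

Total contribution margin = 50,440 × $202.06 = $10,191,906.40.
Subtracting fixed costs: EBIT = $10,191,906.40 − $5,667,500 = $4,524,406.40.
DOL = contribution ÷ EBIT = $10,191,906.40 ÷ $4,524,406.40 = 2.2527.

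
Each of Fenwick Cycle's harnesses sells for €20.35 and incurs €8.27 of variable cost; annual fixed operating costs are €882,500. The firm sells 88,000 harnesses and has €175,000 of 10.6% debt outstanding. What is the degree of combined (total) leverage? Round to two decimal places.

6.56

Contribution at this volume is 88,000 × €12.08 = €1,063,040.00.
Operating income = contribution − fixed costs = €1,063,040.00 − €882,500 = €180,540.00. Interest = €18,550.00.
DOL = €1,063,040.00 ÷ €180,540.00 = 5.8881; DFL = €180,540.00 ÷ €161,990.00 = 1.1145.
DCL = DOL × DFL = 5.8881 × 1.1145 = 6.5623.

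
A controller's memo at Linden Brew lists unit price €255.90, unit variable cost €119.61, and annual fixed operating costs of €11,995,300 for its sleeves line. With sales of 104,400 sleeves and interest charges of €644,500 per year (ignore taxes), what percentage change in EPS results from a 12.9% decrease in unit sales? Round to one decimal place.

At 104,400 units, contribution = 104,400 × €136.29 = €14,228,676.00.
Operating income = contribution − fixed costs = €14,228,676.00 − €11,995,300 = €2,233,376.00.
Interest = €644,500.00, so EBIT − I = €1,588,876.00.
Degree of combined leverage = contribution ÷ (EBIT − I) = €14,228,676.00 ÷ €1,588,876.00 = 8.9552.
EPS therefore changes by 8.9552 × (-12.9%) = -115.5%.

-115.5%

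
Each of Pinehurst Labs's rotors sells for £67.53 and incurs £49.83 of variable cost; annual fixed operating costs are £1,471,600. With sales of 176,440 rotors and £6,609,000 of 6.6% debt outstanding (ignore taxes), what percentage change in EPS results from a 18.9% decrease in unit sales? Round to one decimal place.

-48.6%

Contribution at this volume is 176,440 × £17.70 = £3,122,988.00.
EBIT = £3,122,988.00 − £1,471,600 = £1,651,388.00.
After interest of £436,194.00, pre-tax earnings = £1,215,194.00.
DCL = total CM / (EBIT − I) = £3,122,988.00 / £1,215,194.00 = 2.5700.
%ΔEPS = DCL × %ΔSales = 2.5700 × -18.9% = -48.6%.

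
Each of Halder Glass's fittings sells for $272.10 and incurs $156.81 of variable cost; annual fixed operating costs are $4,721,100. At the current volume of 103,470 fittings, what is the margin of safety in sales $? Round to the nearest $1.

Contribution margin per unit = $272.10 − $156.81 = $115.29. Break-even units = $4,721,100 ÷ $115.29 = 40,949.78; break-even revenue = 40,949.78 × $272.10 = $11,142,434.82.
Actual sales revenue = 103,470 × $272.10 = $28,154,187.00.
Margin of safety = $28,154,187.00 − $11,142,434.82 = $17,011,752.

$17,011,752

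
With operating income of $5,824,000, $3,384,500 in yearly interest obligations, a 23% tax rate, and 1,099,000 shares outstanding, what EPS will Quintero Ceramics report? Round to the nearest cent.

Interest = $3,384,500.00, so EBT = $5,824,000 − $3,384,500.00 = $2,439,500.00.
After tax at 23%: net income = $2,439,500.00 × 0.77 = $1,878,415.00.
Per share: $1,878,415.00 / 1,099,000 shares = $1.71.

$1.71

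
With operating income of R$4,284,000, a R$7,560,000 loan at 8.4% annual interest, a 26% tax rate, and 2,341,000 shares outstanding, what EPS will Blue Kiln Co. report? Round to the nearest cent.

R$1.15

Interest = R$635,040.00, so EBT = R$4,284,000 − R$635,040.00 = R$3,648,960.00.
Net income = R$3,648,960.00 × (1 − 0.26) = R$2,700,230.40.
EPS = R$2,700,230.40 ÷ 2,341,000 = R$1.15.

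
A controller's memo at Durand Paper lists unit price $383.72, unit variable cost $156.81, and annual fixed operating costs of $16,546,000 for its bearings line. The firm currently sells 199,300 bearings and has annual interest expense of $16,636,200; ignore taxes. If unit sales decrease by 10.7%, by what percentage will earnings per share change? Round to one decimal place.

-40.2%

Total contribution margin = 199,300 × $226.91 = $45,223,163.00.
Subtracting fixed costs: EBIT = $45,223,163.00 − $16,546,000 = $28,677,163.00.
Interest = $16,636,200.00, so EBIT − I = $12,040,963.00.
DCL = total CM / (EBIT − I) = $45,223,163.00 / $12,040,963.00 = 3.7558.
%ΔEPS = DCL × %ΔSales = 3.7558 × -10.7% = -40.2%.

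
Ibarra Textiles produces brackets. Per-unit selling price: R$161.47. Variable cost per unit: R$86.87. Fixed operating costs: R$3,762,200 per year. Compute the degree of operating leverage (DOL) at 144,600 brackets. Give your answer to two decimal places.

Contribution at this volume is 144,600 × R$74.60 = R$10,787,160.00.
EBIT = R$10,787,160.00 − R$3,762,200 = R$7,024,960.00.
Degree of operating leverage = R$10,787,160.00 / R$7,024,960.00 = 1.5355.

1.54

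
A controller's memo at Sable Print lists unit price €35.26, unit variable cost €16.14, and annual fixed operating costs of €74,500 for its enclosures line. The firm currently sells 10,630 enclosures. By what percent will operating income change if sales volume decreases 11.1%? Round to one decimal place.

-17.5%

At 10,630 units, contribution = 10,630 × €19.12 = €203,245.60.
EBIT = €203,245.60 − €74,500 = €128,745.60.
So DOL = total CM / EBIT = €203,245.60 / €128,745.60 = 1.5787.
So EBIT moves 1.5787 × (-11.1%) = -17.5%.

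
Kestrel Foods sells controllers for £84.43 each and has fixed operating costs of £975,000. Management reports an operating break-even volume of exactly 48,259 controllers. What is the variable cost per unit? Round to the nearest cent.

£64.23

At break-even, FC = Q × (P − VC), so P − VC = £975,000 ÷ 48,259 = £20.2035.
Variable cost per unit = £84.43 − £20.2035 = £64.23.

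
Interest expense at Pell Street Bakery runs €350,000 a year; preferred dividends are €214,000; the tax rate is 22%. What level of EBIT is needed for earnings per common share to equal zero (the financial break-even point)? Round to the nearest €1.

€624,359

Grossing the preferred dividend up to pre-tax terms: €214,000 / (1 − 0.22) = €274,358.97.
EPS = 0 when EBIT covers interest plus the pre-tax preferred burden: €350,000 + €274,358.97 = €624,358.97.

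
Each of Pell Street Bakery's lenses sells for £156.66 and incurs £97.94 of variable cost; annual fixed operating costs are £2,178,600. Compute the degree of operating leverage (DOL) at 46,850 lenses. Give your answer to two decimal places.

4.81

Total contribution margin = 46,850 × £58.72 = £2,751,032.00.
Operating income = contribution − fixed costs = £2,751,032.00 − £2,178,600 = £572,432.00.
DOL = contribution ÷ EBIT = £2,751,032.00 ÷ £572,432.00 = 4.8059.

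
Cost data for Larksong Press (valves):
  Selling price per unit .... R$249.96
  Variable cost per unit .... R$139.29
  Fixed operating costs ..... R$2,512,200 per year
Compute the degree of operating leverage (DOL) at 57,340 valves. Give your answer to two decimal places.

Contribution at this volume is 57,340 × R$110.67 = R$6,345,817.80.
Operating income = contribution − fixed costs = R$6,345,817.80 − R$2,512,200 = R$3,833,617.80.
DOL = contribution ÷ EBIT = R$6,345,817.80 ÷ R$3,833,617.80 = 1.6553.

1.66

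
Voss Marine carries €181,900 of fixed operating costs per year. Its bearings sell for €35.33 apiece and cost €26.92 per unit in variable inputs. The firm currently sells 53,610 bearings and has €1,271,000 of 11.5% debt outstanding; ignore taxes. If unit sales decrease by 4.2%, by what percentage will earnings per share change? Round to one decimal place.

-15.4%

Total contribution margin = 53,610 × €8.41 = €450,860.10.
Operating income = contribution − fixed costs = €450,860.10 − €181,900 = €268,960.10.
After interest of €146,165.00, pre-tax earnings = €122,795.10.
Degree of combined leverage = contribution ÷ (EBIT − I) = €450,860.10 ÷ €122,795.10 = 3.6716.
%ΔEPS = DCL × %ΔSales = 3.6716 × -4.2% = -15.4%.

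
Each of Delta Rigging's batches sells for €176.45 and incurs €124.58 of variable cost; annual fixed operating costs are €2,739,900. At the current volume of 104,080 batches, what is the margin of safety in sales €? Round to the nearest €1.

Each unit contributes €176.45 − €124.58 = €51.87. Break-even units = €2,739,900 ÷ €51.87 = 52,822.44; break-even revenue = 52,822.44 × €176.45 = €9,320,519.66.
Current sales = 104,080 × €176.45 = €18,364,916.00.
Margin of safety = €18,364,916.00 − €9,320,519.66 = €9,044,396.

€9,044,396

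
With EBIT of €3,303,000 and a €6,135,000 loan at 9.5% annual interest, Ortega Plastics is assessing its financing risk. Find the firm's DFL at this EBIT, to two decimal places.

Annual interest charges come to €582,825.00.
DFL = EBIT ÷ (EBIT − I) = €3,303,000 ÷ (€3,303,000 − €582,825.00) = €3,303,000 ÷ €2,720,175.00 = 1.2143.

1.21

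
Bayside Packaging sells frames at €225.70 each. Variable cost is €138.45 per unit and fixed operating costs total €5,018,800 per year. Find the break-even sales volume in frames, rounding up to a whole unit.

Contribution margin per unit = €225.70 − €138.45 = €87.25.
Break-even volume = fixed costs ÷ CM per unit = €5,018,800 ÷ €87.25 = 57,522.06, so 57,523 frames.

57,523 frames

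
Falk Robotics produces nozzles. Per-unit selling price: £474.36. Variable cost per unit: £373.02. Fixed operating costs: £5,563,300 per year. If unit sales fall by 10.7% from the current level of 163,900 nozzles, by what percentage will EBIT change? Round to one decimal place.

Contribution at this volume is 163,900 × £101.34 = £16,609,626.00.
Subtracting fixed costs: EBIT = £16,609,626.00 − £5,563,300 = £11,046,326.00.
DOL = contribution ÷ EBIT = £16,609,626.00 ÷ £11,046,326.00 = 1.5036.
%ΔEBIT = DOL × %ΔSales = 1.5036 × -10.7% = -16.1%.

-16.1%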